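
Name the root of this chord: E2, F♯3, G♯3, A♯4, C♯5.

Reordering E, F#, G#, A#, C# into stacked thirds gives F#–A#–C#–E–G#; the bottom of that stack, F#, is the root.

F#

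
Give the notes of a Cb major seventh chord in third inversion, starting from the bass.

The chord tones are Cb–Eb–Gb–Bb. With the seventh (Bb) lowest for third inversion: Bb, Cb, Eb, Gb.

Bb, Cb, Eb, Gb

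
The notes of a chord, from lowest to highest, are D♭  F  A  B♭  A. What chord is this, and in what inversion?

Bb minor-major seventh, first inversion

Reducing to letter names: Db, F, A, Bb. These stack in thirds as Bb–Db–F–A — a Bb minor-major seventh chord.
With the third (Db) in the bass, the chord is in first inversion (figured bass 6/5).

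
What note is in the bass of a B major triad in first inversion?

The third of B major (B–D#–F#) is D#; that is the bass in first inversion.

D#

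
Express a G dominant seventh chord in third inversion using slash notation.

G7/F

Third inversion of G dominant seventh has the seventh (F) in the bass. As a slash chord: G7/F.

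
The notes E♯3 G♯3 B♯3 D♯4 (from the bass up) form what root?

E#

E#, G#, B#, D# are the tones of an E# minor seventh chord (E#–G#–B#–D#), making E# the root.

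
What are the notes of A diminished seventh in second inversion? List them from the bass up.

Eb, Gb, A, C

A diminished seventh is A–C–Eb–Gb. Second inversion puts the fifth (Eb) in the bass, with the remaining tones above: Eb, Gb, A, C.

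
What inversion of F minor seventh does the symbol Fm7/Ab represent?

Fm7/Ab means F minor seventh with Ab in the bass. Ab is the third of F minor seventh (F–Ab–C–Eb), so this is first inversion.

first inversion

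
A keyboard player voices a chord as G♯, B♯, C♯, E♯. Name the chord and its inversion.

The distinct note names are G#, B#, C#, E#. Stacked in thirds they read C#–E#–G#–B#, which is a major seventh chord on C#.
With the fifth (G#) in the bass, the chord is in second inversion (figured bass 4/3).

C# major seventh, second inversion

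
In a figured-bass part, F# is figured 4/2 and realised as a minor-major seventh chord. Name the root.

The figures 4/2 mean the seventh of the chord is in the bass. If F# is the seventh of a minor-major seventh chord, the root is G (chord tones G–Bb–D–F#).

G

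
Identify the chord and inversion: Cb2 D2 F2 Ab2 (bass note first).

D diminished seventh, third inversion

The distinct note names are Cb, D, F, Ab. Stacked in thirds they read D–F–Ab–Cb, which is a diminished seventh chord on D.
With the seventh (Cb) in the bass, the chord is in third inversion (figured bass 4/2).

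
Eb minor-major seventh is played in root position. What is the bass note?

Eb minor-major seventh is Eb–Gb–Bb–D. Root position places the root in the bass: Eb.

Eb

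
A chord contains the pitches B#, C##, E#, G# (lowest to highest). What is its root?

C##

B#, C##, E#, G# are the tones of a C## half-diminished seventh chord (C##–E#–G#–B#), making C## the root.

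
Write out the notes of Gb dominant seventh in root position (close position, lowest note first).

Gb, Bb, Db, Fb

Spelling Gb dominant seventh: Gb–Bb–Db–Fb. In root position the root is bass, giving Gb, Bb, Db, Fb from the bottom.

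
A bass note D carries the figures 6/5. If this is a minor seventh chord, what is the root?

B

The figures 6/5 mean the third of the chord is in the bass. If D is the third of a minor seventh chord, the root is B (chord tones B–D–F#–A).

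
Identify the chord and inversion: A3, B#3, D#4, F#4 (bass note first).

B# diminished seventh, third inversion

The distinct note names are A, B#, D#, F#. Stacked in thirds they read B#–D#–F#–A, which is a diminished seventh chord on B#.
The lowest note is A, the seventh of the chord, so this is third inversion (figured bass 4/2).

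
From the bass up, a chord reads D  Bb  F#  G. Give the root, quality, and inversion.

The pitch classes D, Bb, F#, G arrange in thirds as G–Bb–D–F#: a G minor-major seventh chord.
The lowest note is D, the fifth of the chord, so this is second inversion (figured bass 4/3).

G minor-major seventh, second inversion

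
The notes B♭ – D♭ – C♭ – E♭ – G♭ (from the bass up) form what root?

The distinct letter names are Bb, Db, Cb, Eb, Gb. Arranged as a stack of thirds they read Cb–Eb–Gb–Bb–Db, so Cb is the root (a Cb major ninth chord).

Cb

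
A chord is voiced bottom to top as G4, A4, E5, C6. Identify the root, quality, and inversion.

The pitch classes G, A, E, C arrange in thirds as A–C–E–G: an A minor seventh chord.
With the seventh (G) in the bass, the chord is in third inversion (figured bass 4/2).

A minor seventh, third inversion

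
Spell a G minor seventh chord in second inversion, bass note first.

The chord tones are G–Bb–D–F. With the fifth (D) lowest for second inversion: D, F, G, Bb.

D, F, G, Bb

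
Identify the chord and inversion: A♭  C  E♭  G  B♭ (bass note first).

Reducing to letter names: Ab, C, Eb, G, Bb. These stack in thirds as Ab–C–Eb–G–Bb — an Ab major ninth chord.
Ab is the root of Ab major ninth; root in the bass means root position.

Ab major ninth, root position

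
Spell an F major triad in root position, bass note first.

F, A, C

Spelling F major: F–A–C. In root position the root is bass, giving F, A, C from the bottom.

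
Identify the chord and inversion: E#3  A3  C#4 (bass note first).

A augmented, second inversion

The pitch classes E#, A, C# arrange in thirds as A–C#–E#: an A augmented triad.
The lowest note is E#, the fifth of the chord, so this is second inversion (figured bass 6/4).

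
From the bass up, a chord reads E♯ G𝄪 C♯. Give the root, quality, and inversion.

C# augmented, first inversion

Reducing to letter names: E#, G##, C#. These stack in thirds as C#–E#–G## — a C# augmented triad.
The lowest note is E#, the third of the chord, so this is first inversion (figured bass 6).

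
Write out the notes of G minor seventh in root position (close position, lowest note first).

G, Bb, D, F

The chord tones are G–Bb–D–F. With the root (G) lowest for root position: G, Bb, D, F.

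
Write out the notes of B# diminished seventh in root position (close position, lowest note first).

B#, D#, F#, A

The chord tones are B#–D#–F#–A. With the root (B#) lowest for root position: B#, D#, F#, A.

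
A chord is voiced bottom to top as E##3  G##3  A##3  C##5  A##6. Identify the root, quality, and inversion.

A## minor seventh, second inversion

Reducing to letter names: E##, G##, A##, C##. These stack in thirds as A##–C##–E##–G## — an A## minor seventh chord.
The lowest note is E##, the fifth of the chord, so this is second inversion (figured bass 4/3).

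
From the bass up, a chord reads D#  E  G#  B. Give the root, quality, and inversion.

Reducing to letter names: D#, E, G#, B. These stack in thirds as E–G#–B–D# — an E major seventh chord.
With the seventh (D#) in the bass, the chord is in third inversion (figured bass 4/2).

E major seventh, third inversion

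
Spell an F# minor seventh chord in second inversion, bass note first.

F# minor seventh is F#–A–C#–E. Second inversion puts the fifth (C#) in the bass, with the remaining tones above: C#, E, F#, A.

C#, E, F#, A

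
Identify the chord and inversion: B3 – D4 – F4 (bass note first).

The distinct note names are B, D, F. Stacked in thirds they read B–D–F, which is a diminished triad on B.
The lowest note is B, the root of the chord, so this is root position (figured bass 5/3).

B diminished, root position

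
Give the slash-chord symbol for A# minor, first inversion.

First inversion of A# minor has the third (C#) in the bass. As a slash chord: A#m/C#.

A#m/C#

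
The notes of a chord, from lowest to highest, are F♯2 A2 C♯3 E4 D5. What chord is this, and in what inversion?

The distinct note names are F#, A, C#, E, D. Stacked in thirds they read D–F#–A–C#–E, which is a major ninth chord on D.
The lowest note is F#, the third of the chord, so this is first inversion.

D major ninth, first inversion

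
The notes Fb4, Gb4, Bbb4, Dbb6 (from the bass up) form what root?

Gb

Fb, Gb, Bbb, Dbb are the tones of a Gb half-diminished seventh chord (Gb–Bbb–Dbb–Fb), making Gb the root.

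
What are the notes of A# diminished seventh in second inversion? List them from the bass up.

A# diminished seventh is A#–C#–E–G. Second inversion puts the fifth (E) in the bass, with the remaining tones above: E, G, A#, C#.

E, G, A#, C#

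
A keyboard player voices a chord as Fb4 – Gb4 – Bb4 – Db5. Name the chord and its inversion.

Gb dominant seventh, third inversion

Reducing to letter names: Fb, Gb, Bb, Db. These stack in thirds as Gb–Bb–Db–Fb — a Gb dominant seventh chord.
With the seventh (Fb) in the bass, the chord is in third inversion (figured bass 4/2).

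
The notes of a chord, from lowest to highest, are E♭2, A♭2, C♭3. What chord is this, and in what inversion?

Ab minor, second inversion

The pitch classes Eb, Ab, Cb arrange in thirds as Ab–Cb–Eb: an Ab minor triad.
Eb is the fifth of Ab minor; fifth in the bass means second inversion (figured bass 6/4).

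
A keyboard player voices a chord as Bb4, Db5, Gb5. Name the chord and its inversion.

Gb major, first inversion

The pitch classes Bb, Db, Gb arrange in thirds as Gb–Bb–Db: a Gb major triad.
The lowest note is Bb, the third of the chord, so this is first inversion (figured bass 6).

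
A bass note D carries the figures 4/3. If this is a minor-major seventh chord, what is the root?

G

The figures 4/3 mean the fifth of the chord is in the bass. If D is the fifth of a minor-major seventh chord, the root is G (chord tones G–Bb–D–F#).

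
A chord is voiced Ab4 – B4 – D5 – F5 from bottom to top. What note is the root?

The distinct letter names are Ab, B, D, F. Arranged as a stack of thirds they read B–D–F–Ab, so B is the root (a B diminished seventh chord).

B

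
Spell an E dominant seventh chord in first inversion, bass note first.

Spelling E dominant seventh: E–G#–B–D. In first inversion the third is bass, giving G#, B, D, E from the bottom.

G#, B, D, E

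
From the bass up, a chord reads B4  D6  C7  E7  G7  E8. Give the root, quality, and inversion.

C major ninth, third inversion

The pitch classes B, D, C, E, G arrange in thirds as C–E–G–B–D: a C major ninth chord.
With the seventh (B) in the bass, the chord is in third inversion.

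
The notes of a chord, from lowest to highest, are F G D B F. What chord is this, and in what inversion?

G dominant seventh, third inversion

The pitch classes F, G, D, B arrange in thirds as G–B–D–F: a G dominant seventh chord.
F is the seventh of G dominant seventh; seventh in the bass means third inversion (figured bass 4/2).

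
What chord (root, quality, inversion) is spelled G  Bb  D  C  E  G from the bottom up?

C dominant ninth, second inversion

The pitch classes G, Bb, D, C, E arrange in thirds as C–E–G–Bb–D: a C dominant ninth chord.
G is the fifth of C dominant ninth; fifth in the bass means second inversion.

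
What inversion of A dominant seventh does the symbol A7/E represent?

second inversion

A7/E means A dominant seventh with E in the bass. E is the fifth of A dominant seventh (A–C#–E–G), so this is second inversion.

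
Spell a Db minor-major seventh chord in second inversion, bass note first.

Spelling Db minor-major seventh: Db–Fb–Ab–C. In second inversion the fifth is bass, giving Ab, C, Db, Fb from the bottom.

Ab, C, Db, Fb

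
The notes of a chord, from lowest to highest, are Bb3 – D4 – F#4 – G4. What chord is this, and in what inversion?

G minor-major seventh, first inversion

The distinct note names are Bb, D, F#, G. Stacked in thirds they read G–Bb–D–F#, which is a minor-major seventh chord on G.
The lowest note is Bb, the third of the chord, so this is first inversion (figured bass 6/5).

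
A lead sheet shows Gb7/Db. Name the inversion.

second inversion

Gb7/Db means Gb dominant seventh with Db in the bass. Db is the fifth of Gb dominant seventh (Gb–Bb–Db–Fb), so this is second inversion.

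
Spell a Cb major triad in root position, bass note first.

The chord tones are Cb–Eb–Gb. With the root (Cb) lowest for root position: Cb, Eb, Gb.

Cb, Eb, Gb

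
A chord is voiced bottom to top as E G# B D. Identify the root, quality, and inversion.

The distinct note names are E, G#, B, D. Stacked in thirds they read E–G#–B–D, which is a dominant seventh chord on E.
E is the root of E dominant seventh; root in the bass means root position (figured bass 7).

E dominant seventh, root position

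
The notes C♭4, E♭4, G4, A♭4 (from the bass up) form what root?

Ab

Cb, Eb, G, Ab are the tones of an Ab minor-major seventh chord (Ab–Cb–Eb–G), making Ab the root.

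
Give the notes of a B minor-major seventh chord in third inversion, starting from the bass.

The chord tones are B–D–F#–A#. With the seventh (A#) lowest for third inversion: A#, B, D, F#.

A#, B, D, F#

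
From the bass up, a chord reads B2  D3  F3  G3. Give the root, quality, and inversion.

The pitch classes B, D, F, G arrange in thirds as G–B–D–F: a G dominant seventh chord.
The lowest note is B, the third of the chord, so this is first inversion (figured bass 6/5).

G dominant seventh, first inversion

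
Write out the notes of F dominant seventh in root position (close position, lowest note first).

The chord tones are F–A–C–Eb. With the root (F) lowest for root position: F, A, C, Eb.

F, A, C, Eb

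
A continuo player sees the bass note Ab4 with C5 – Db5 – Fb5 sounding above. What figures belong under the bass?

4/3

The notes Ab, C, Db, Fb stack in thirds as Db–Fb–Ab–C — a Db minor-major seventh chord. The bass Ab is the fifth, so this is second inversion: figured 4/3.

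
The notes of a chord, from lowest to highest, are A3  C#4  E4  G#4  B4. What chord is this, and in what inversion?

A major ninth, root position

The pitch classes A, C#, E, G#, B arrange in thirds as A–C#–E–G#–B: an A major ninth chord.
The lowest note is A, the root of the chord, so this is root position.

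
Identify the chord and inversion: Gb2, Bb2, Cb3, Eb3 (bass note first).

The distinct note names are Gb, Bb, Cb, Eb. Stacked in thirds they read Cb–Eb–Gb–Bb, which is a major seventh chord on Cb.
The lowest note is Gb, the fifth of the chord, so this is second inversion (figured bass 4/3).

Cb major seventh, second inversion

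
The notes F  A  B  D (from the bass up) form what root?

The distinct letter names are F, A, B, D. Arranged as a stack of thirds they read B–D–F–A, so B is the root (a B half-diminished seventh chord).

B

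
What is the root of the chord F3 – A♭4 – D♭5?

The distinct letter names are F, Ab, Db. Arranged as a stack of thirds they read Db–F–Ab, so Db is the root (a Db major triad).

Db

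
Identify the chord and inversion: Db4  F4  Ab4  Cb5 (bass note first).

Db dominant seventh, root position

The distinct note names are Db, F, Ab, Cb. Stacked in thirds they read Db–F–Ab–Cb, which is a dominant seventh chord on Db.
The lowest note is Db, the root of the chord, so this is root position (figured bass 7).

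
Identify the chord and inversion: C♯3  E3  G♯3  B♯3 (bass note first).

C# minor-major seventh, root position

The pitch classes C#, E, G#, B# arrange in thirds as C#–E–G#–B#: a C# minor-major seventh chord.
C# is the root of C# minor-major seventh; root in the bass means root position (figured bass 7).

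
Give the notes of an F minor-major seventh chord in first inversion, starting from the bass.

Spelling F minor-major seventh: F–Ab–C–E. In first inversion the third is bass, giving Ab, C, E, F from the bottom.

Ab, C, E, F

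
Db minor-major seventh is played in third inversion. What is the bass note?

Db minor-major seventh is Db–Fb–Ab–C. Third inversion places the seventh in the bass: C.

C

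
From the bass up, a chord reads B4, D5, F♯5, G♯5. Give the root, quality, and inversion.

The distinct note names are B, D, F#, G#. Stacked in thirds they read G#–B–D–F#, which is a half-diminished seventh chord on G#.
The lowest note is B, the third of the chord, so this is first inversion (figured bass 6/5).

G# half-diminished seventh, first inversion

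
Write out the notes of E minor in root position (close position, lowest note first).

E, G, B

The chord tones are E–G–B. With the root (E) lowest for root position: E, G, B.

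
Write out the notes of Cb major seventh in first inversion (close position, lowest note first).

The chord tones are Cb–Eb–Gb–Bb. With the third (Eb) lowest for first inversion: Eb, Gb, Bb, Cb.

Eb, Gb, Bb, Cb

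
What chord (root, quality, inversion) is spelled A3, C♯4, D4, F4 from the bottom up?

Reducing to letter names: A, C#, D, F. These stack in thirds as D–F–A–C# — a D minor-major seventh chord.
The lowest note is A, the fifth of the chord, so this is second inversion (figured bass 4/3).

D minor-major seventh, second inversion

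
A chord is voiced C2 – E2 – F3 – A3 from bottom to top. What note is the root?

Reordering C, E, F, A into stacked thirds gives F–A–C–E; the bottom of that stack, F, is the root.

F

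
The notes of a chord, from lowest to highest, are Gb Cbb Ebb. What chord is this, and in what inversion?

Reducing to letter names: Gb, Cbb, Ebb. These stack in thirds as Cbb–Ebb–Gb — a Cbb augmented triad.
Gb is the fifth of Cbb augmented; fifth in the bass means second inversion (figured bass 6/4).

Cbb augmented, second inversion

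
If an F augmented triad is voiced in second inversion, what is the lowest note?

C#

The fifth of F augmented (F–A–C#) is C#; that is the bass in second inversion.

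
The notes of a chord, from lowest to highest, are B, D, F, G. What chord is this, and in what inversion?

Reducing to letter names: B, D, F, G. These stack in thirds as G–B–D–F — a G dominant seventh chord.
With the third (B) in the bass, the chord is in first inversion (figured bass 6/5).

G dominant seventh, first inversion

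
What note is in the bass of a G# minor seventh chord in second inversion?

D#

G# minor seventh is G#–B–D#–F#. Second inversion places the fifth in the bass: D#.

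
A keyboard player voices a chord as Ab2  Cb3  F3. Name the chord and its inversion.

The distinct note names are Ab, Cb, F. Stacked in thirds they read F–Ab–Cb, which is a diminished triad on F.
The lowest note is Ab, the third of the chord, so this is first inversion (figured bass 6).

F diminished, first inversion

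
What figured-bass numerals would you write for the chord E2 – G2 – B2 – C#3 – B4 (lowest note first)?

6/5

The notes E, G, B, C# stack in thirds as C#–E–G–B — a C# half-diminished seventh chord. The bass E is the third, so this is first inversion: figured 6/5.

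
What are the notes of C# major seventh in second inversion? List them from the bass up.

C# major seventh is C#–E#–G#–B#. Second inversion puts the fifth (G#) in the bass, with the remaining tones above: G#, B#, C#, E#.

G#, B#, C#, E#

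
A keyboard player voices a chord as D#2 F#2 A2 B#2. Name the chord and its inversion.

B# diminished seventh, first inversion

The distinct note names are D#, F#, A, B#. Stacked in thirds they read B#–D#–F#–A, which is a diminished seventh chord on B#.
D# is the third of B# diminished seventh; third in the bass means first inversion (figured bass 6/5).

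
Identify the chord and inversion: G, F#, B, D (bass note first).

The pitch classes G, F#, B, D arrange in thirds as G–B–D–F#: a G major seventh chord.
With the root (G) in the bass, the chord is in root position (figured bass 7).

G major seventh, root position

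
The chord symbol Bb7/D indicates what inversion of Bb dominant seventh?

first inversion

Bb7/D means Bb dominant seventh with D in the bass. D is the third of Bb dominant seventh (Bb–D–F–Ab), so this is first inversion.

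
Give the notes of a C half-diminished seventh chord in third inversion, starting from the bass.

Bb, C, Eb, Gb

The chord tones are C–Eb–Gb–Bb. With the seventh (Bb) lowest for third inversion: Bb, C, Eb, Gb.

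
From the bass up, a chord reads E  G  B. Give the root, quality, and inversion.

E minor, root position

Reducing to letter names: E, G, B. These stack in thirds as E–G–B — an E minor triad.
With the root (E) in the bass, the chord is in root position (figured bass 5/3).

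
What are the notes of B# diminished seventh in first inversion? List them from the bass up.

The chord tones are B#–D#–F#–A. With the third (D#) lowest for first inversion: D#, F#, A, B#.

D#, F#, A, B#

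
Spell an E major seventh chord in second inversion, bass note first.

B, D#, E, G#

E major seventh is E–G#–B–D#. Second inversion puts the fifth (B) in the bass, with the remaining tones above: B, D#, E, G#.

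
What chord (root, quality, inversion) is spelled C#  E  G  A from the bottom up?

A dominant seventh, first inversion

Reducing to letter names: C#, E, G, A. These stack in thirds as A–C#–E–G — an A dominant seventh chord.
With the third (C#) in the bass, the chord is in first inversion (figured bass 6/5).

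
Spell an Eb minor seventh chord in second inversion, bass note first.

Bb, Db, Eb, Gb

The chord tones are Eb–Gb–Bb–Db. With the fifth (Bb) lowest for second inversion: Bb, Db, Eb, Gb.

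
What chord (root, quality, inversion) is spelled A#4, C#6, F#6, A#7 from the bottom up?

F# major, first inversion

Reducing to letter names: A#, C#, F#. These stack in thirds as F#–A#–C# — an F# major triad.
With the third (A#) in the bass, the chord is in first inversion (figured bass 6).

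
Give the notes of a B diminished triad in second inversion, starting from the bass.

F, B, D

The chord tones are B–D–F. With the fifth (F) lowest for second inversion: F, B, D.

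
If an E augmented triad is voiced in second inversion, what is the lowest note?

E augmented is E–G#–B#. Second inversion places the fifth in the bass: B#.

B#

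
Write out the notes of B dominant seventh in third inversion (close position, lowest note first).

A, B, D#, F#

Spelling B dominant seventh: B–D#–F#–A. In third inversion the seventh is bass, giving A, B, D#, F# from the bottom.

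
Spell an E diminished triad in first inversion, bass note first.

G, Bb, E

The chord tones are E–G–Bb. With the third (G) lowest for first inversion: G, Bb, E.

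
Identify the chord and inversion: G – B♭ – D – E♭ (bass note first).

The distinct note names are G, Bb, D, Eb. Stacked in thirds they read Eb–G–Bb–D, which is a major seventh chord on Eb.
The lowest note is G, the third of the chord, so this is first inversion (figured bass 6/5).

Eb major seventh, first inversion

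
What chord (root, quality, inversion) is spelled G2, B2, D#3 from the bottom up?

Reducing to letter names: G, B, D#. These stack in thirds as G–B–D# — a G augmented triad.
G is the root of G augmented; root in the bass means root position (figured bass 5/3).

G augmented, root position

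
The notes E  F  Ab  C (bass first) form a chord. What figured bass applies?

4/2

The notes E, F, Ab, C stack in thirds as F–Ab–C–E — an F minor-major seventh chord. The bass E is the seventh, so this is third inversion: figured 4/2.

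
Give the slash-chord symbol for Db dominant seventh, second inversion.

Db7/Ab

Second inversion of Db dominant seventh has the fifth (Ab) in the bass. As a slash chord: Db7/Ab.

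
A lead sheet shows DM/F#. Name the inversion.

first inversion

DM/F# means D major with F# in the bass. F# is the third of D major (D–F#–A), so this is first inversion.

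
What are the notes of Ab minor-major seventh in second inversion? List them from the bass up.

Eb, G, Ab, Cb

Spelling Ab minor-major seventh: Ab–Cb–Eb–G. In second inversion the fifth is bass, giving Eb, G, Ab, Cb from the bottom.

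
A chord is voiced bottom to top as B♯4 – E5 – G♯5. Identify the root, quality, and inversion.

The distinct note names are B#, E, G#. Stacked in thirds they read E–G#–B#, which is an augmented triad on E.
With the fifth (B#) in the bass, the chord is in second inversion (figured bass 6/4).

E augmented, second inversion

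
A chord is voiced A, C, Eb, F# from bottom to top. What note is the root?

F#

A, C, Eb, F# are the tones of an F# diminished seventh chord (F#–A–C–Eb), making F# the root.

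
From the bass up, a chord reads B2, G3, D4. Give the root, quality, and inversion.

G major, first inversion

Reducing to letter names: B, G, D. These stack in thirds as G–B–D — a G major triad.
B is the third of G major; third in the bass means first inversion (figured bass 6).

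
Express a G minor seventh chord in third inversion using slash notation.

Gm7/F

Third inversion of G minor seventh has the seventh (F) in the bass. As a slash chord: Gm7/F.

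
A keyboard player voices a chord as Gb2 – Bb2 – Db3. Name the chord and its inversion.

Gb major, root position

The pitch classes Gb, Bb, Db arrange in thirds as Gb–Bb–Db: a Gb major triad.
Gb is the root of Gb major; root in the bass means root position (figured bass 5/3).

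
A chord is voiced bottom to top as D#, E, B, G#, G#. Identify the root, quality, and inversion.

The distinct note names are D#, E, B, G#. Stacked in thirds they read E–G#–B–D#, which is a major seventh chord on E.
D# is the seventh of E major seventh; seventh in the bass means third inversion (figured bass 4/2).

E major seventh, third inversion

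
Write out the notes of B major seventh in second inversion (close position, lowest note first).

The chord tones are B–D#–F#–A#. With the fifth (F#) lowest for second inversion: F#, A#, B, D#.

F#, A#, B, D#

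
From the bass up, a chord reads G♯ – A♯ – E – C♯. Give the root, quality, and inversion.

A# half-diminished seventh, third inversion

Reducing to letter names: G#, A#, E, C#. These stack in thirds as A#–C#–E–G# — an A# half-diminished seventh chord.
G# is the seventh of A# half-diminished seventh; seventh in the bass means third inversion (figured bass 4/2).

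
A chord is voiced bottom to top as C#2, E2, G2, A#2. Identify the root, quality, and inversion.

A# diminished seventh, first inversion

The distinct note names are C#, E, G, A#. Stacked in thirds they read A#–C#–E–G, which is a diminished seventh chord on A#.
C# is the third of A# diminished seventh; third in the bass means first inversion (figured bass 6/5).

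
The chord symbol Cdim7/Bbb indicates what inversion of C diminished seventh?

Cdim7/Bbb means C diminished seventh with Bbb in the bass. Bbb is the seventh of C diminished seventh (C–Eb–Gb–Bbb), so this is third inversion.

third inversion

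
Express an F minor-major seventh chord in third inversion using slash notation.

Third inversion of F minor-major seventh has the seventh (E) in the bass. As a slash chord: Fm(maj7)/E.

Fm(maj7)/E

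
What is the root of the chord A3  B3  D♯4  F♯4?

B

The distinct letter names are A, B, D#, F#. Arranged as a stack of thirds they read B–D#–F#–A, so B is the root (a B dominant seventh chord).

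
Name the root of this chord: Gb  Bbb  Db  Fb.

The distinct letter names are Gb, Bbb, Db, Fb. Arranged as a stack of thirds they read Gb–Bbb–Db–Fb, so Gb is the root (a Gb minor seventh chord).

Gb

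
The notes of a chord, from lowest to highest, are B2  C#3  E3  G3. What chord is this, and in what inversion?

The distinct note names are B, C#, E, G. Stacked in thirds they read C#–E–G–B, which is a half-diminished seventh chord on C#.
B is the seventh of C# half-diminished seventh; seventh in the bass means third inversion (figured bass 4/2).

C# half-diminished seventh, third inversion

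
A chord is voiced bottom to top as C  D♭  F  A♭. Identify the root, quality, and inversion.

Db major seventh, third inversion

The distinct note names are C, Db, F, Ab. Stacked in thirds they read Db–F–Ab–C, which is a major seventh chord on Db.
C is the seventh of Db major seventh; seventh in the bass means third inversion (figured bass 4/2).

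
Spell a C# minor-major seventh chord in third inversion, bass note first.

C# minor-major seventh is C#–E–G#–B#. Third inversion puts the seventh (B#) in the bass, with the remaining tones above: B#, C#, E, G#.

B#, C#, E, G#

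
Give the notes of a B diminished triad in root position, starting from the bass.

The chord tones are B–D–F. With the root (B) lowest for root position: B, D, F.

B, D, F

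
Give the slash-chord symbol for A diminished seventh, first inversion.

First inversion of A diminished seventh has the third (C) in the bass. As a slash chord: Adim7/C.

Adim7/C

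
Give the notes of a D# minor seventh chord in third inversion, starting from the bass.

C#, D#, F#, A#

Spelling D# minor seventh: D#–F#–A#–C#. In third inversion the seventh is bass, giving C#, D#, F#, A# from the bottom.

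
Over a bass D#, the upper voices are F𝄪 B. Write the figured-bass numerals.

The notes D#, F##, B stack in thirds as B–D#–F## — a B augmented triad. The bass D# is the third, so this is first inversion: figured 6.

6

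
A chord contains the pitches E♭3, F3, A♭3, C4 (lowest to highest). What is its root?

The distinct letter names are Eb, F, Ab, C. Arranged as a stack of thirds they read F–Ab–C–Eb, so F is the root (an F minor seventh chord).

F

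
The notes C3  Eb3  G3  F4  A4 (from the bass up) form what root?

F

C, Eb, G, F, A are the tones of an F dominant ninth chord (F–A–C–Eb–G), making F the root.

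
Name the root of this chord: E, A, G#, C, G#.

E, A, G#, C are the tones of an A minor-major seventh chord (A–C–E–G#), making A the root.

A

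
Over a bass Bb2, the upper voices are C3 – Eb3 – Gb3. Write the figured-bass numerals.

The notes Bb, C, Eb, Gb stack in thirds as C–Eb–Gb–Bb — a C half-diminished seventh chord. The bass Bb is the seventh, so this is third inversion: figured 4/2.

4/2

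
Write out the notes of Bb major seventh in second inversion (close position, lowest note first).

Bb major seventh is Bb–D–F–A. Second inversion puts the fifth (F) in the bass, with the remaining tones above: F, A, Bb, D.

F, A, Bb, D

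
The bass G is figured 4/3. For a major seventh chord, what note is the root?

C

The figures 4/3 mean the fifth of the chord is in the bass. If G is the fifth of a major seventh chord, the root is C (chord tones C–E–G–B).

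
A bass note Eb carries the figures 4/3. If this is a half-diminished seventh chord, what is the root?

The figures 4/3 mean the fifth of the chord is in the bass. If Eb is the fifth of a half-diminished seventh chord, the root is A (chord tones A–C–Eb–G).

A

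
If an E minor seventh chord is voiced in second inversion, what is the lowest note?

B

E minor seventh is E–G–B–D. Second inversion places the fifth in the bass: B.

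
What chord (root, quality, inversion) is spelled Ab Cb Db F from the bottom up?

Db dominant seventh, second inversion

Reducing to letter names: Ab, Cb, Db, F. These stack in thirds as Db–F–Ab–Cb — a Db dominant seventh chord.
With the fifth (Ab) in the bass, the chord is in second inversion (figured bass 4/3).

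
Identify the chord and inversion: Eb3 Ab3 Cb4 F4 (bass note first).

F half-diminished seventh, third inversion

The pitch classes Eb, Ab, Cb, F arrange in thirds as F–Ab–Cb–Eb: an F half-diminished seventh chord.
With the seventh (Eb) in the bass, the chord is in third inversion (figured bass 4/2).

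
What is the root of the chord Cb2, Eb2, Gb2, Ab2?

Ab

Reordering Cb, Eb, Gb, Ab into stacked thirds gives Ab–Cb–Eb–Gb; the bottom of that stack, Ab, is the root.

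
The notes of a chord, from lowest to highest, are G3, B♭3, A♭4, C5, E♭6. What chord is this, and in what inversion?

The distinct note names are G, Bb, Ab, C, Eb. Stacked in thirds they read Ab–C–Eb–G–Bb, which is a major ninth chord on Ab.
G is the seventh of Ab major ninth; seventh in the bass means third inversion.

Ab major ninth, third inversion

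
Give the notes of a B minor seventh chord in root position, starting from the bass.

B, D, F#, A

Spelling B minor seventh: B–D–F#–A. In root position the root is bass, giving B, D, F#, A from the bottom.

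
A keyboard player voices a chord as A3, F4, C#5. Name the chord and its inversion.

F augmented, first inversion

The pitch classes A, F, C# arrange in thirds as F–A–C#: an F augmented triad.
With the third (A) in the bass, the chord is in first inversion (figured bass 6).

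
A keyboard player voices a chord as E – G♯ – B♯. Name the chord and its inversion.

E augmented, root position

The distinct note names are E, G#, B#. Stacked in thirds they read E–G#–B#, which is an augmented triad on E.
The lowest note is E, the root of the chord, so this is root position (figured bass 5/3).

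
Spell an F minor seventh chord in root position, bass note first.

F, Ab, C, Eb

Spelling F minor seventh: F–Ab–C–Eb. In root position the root is bass, giving F, Ab, C, Eb from the bottom.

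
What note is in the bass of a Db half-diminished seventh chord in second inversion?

In second inversion the fifth is lowest. For Db half-diminished seventh (Db–Fb–Abb–Cb) that is Abb.

Abb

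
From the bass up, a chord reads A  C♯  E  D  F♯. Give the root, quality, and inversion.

D major ninth, second inversion

The distinct note names are A, C#, E, D, F#. Stacked in thirds they read D–F#–A–C#–E, which is a major ninth chord on D.
A is the fifth of D major ninth; fifth in the bass means second inversion.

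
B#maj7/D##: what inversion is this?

B#maj7/D## means B# major seventh with D## in the bass. D## is the third of B# major seventh (B#–D##–F##–A##), so this is first inversion.

first inversion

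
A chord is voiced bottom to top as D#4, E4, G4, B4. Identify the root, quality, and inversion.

The distinct note names are D#, E, G, B. Stacked in thirds they read E–G–B–D#, which is a minor-major seventh chord on E.
With the seventh (D#) in the bass, the chord is in third inversion (figured bass 4/2).

E minor-major seventh, third inversion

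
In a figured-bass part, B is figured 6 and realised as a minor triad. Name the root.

The figures 6 mean the third of the chord is in the bass. If B is the third of a minor triad, the root is G# (chord tones G#–B–D#).

G#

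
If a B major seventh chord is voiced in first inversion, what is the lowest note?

D#

The third of B major seventh (B–D#–F#–A#) is D#; that is the bass in first inversion.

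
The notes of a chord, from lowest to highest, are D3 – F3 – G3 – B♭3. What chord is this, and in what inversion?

The distinct note names are D, F, G, Bb. Stacked in thirds they read G–Bb–D–F, which is a minor seventh chord on G.
With the fifth (D) in the bass, the chord is in second inversion (figured bass 4/3).

G minor seventh, second inversion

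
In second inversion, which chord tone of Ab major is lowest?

Eb

In second inversion the fifth is lowest. For Ab major (Ab–C–Eb) that is Eb.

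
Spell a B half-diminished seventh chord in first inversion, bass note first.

Spelling B half-diminished seventh: B–D–F–A. In first inversion the third is bass, giving D, F, A, B from the bottom.

D, F, A, B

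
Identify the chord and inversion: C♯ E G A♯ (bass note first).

The pitch classes C#, E, G, A# arrange in thirds as A#–C#–E–G: an A# diminished seventh chord.
The lowest note is C#, the third of the chord, so this is first inversion (figured bass 6/5).

A# diminished seventh, first inversion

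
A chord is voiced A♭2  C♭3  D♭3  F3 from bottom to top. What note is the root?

The distinct letter names are Ab, Cb, Db, F. Arranged as a stack of thirds they read Db–F–Ab–Cb, so Db is the root (a Db dominant seventh chord).

Db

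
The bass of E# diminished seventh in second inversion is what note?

In second inversion the fifth is lowest. For E# diminished seventh (E#–G#–B–D) that is B.

B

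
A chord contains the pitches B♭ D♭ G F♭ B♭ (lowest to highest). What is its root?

Reordering Bb, Db, G, Fb into stacked thirds gives G–Bb–Db–Fb; the bottom of that stack, G, is the root.

G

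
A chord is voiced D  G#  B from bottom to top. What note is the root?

G#

The distinct letter names are D, G#, B. Arranged as a stack of thirds they read G#–B–D, so G# is the root (a G# diminished triad).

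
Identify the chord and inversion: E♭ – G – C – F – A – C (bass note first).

F dominant ninth, third inversion

The distinct note names are Eb, G, C, F, A. Stacked in thirds they read F–A–C–Eb–G, which is a dominant ninth chord on F.
With the seventh (Eb) in the bass, the chord is in third inversion.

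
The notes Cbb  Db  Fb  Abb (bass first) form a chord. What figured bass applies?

The notes Cbb, Db, Fb, Abb stack in thirds as Db–Fb–Abb–Cbb — a Db diminished seventh chord. The bass Cbb is the seventh, so this is third inversion: figured 4/2.

4/2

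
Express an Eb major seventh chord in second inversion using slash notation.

Ebmaj7/Bb

Second inversion of Eb major seventh has the fifth (Bb) in the bass. As a slash chord: Ebmaj7/Bb.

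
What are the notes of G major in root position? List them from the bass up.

Spelling G major: G–B–D. In root position the root is bass, giving G, B, D from the bottom.

G, B, D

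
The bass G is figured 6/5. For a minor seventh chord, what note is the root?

The figures 6/5 mean the third of the chord is in the bass. If G is the third of a minor seventh chord, the root is E (chord tones E–G–B–D).

E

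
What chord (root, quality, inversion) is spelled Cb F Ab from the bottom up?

F diminished, second inversion

Reducing to letter names: Cb, F, Ab. These stack in thirds as F–Ab–Cb — an F diminished triad.
Cb is the fifth of F diminished; fifth in the bass means second inversion (figured bass 6/4).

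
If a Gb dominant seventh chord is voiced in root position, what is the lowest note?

The root of Gb dominant seventh (Gb–Bb–Db–Fb) is Gb; that is the bass in root position.

Gb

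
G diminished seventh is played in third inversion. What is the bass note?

The seventh of G diminished seventh (G–Bb–Db–Fb) is Fb; that is the bass in third inversion.

Fb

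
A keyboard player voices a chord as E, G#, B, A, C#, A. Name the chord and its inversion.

The distinct note names are E, G#, B, A, C#. Stacked in thirds they read A–C#–E–G#–B, which is a major ninth chord on A.
E is the fifth of A major ninth; fifth in the bass means second inversion.

A major ninth, second inversion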